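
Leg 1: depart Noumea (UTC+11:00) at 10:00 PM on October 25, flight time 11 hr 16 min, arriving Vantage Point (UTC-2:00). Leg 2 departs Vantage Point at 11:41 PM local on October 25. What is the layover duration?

Convert departure to UTC: 10:00 PM − 11:00 = 11:00 AM UTC on Oct 25.
Add 11 hours 16 minutes flight time → 10:16 PM UTC.
Vantage Point is UTC−2:00, so local arrival = 10:16 PM − 2:00 = 8:16 PM on Oct 25.
Layover = 11:41 PM − 8:16 PM = 3 hours 25 minutes.

3 hours 25 minutes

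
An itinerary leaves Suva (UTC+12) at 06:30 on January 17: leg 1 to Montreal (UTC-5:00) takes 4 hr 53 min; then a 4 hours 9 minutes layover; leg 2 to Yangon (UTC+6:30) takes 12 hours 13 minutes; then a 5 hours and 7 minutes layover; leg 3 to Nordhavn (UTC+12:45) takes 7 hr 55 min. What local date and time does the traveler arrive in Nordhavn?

Convert departure to UTC: 06:30 − 12:00 = 18:30 UTC on Jan 16.
Add 4 hours and 53 minutes leg 1 → 23:23 UTC.
Add 4 hours and 9 minutes layover in Montreal → 03:32 UTC (Jan 17).
Add 12 hours 13 minutes leg 2 → 15:45 UTC.
Add 5 hours 7 minutes layover in Yangon → 20:52 UTC.
Add 7 hours 55 minutes leg 3 → 04:47 UTC (Jan 18).
Nordhavn is UTC+12:45, so local arrival = 04:47 + 12:45 = 17:32 on Jan 18.

17:32 on January 18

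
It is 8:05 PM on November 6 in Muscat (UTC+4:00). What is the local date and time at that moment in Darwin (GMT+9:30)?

1:35 AM on Nov 7

In UTC: 8:05 PM − 4:00 = 4:05 PM on Nov 6.
Darwin is UTC+9:30: 4:05 PM + 9:30 = 1:35 AM on Nov 7.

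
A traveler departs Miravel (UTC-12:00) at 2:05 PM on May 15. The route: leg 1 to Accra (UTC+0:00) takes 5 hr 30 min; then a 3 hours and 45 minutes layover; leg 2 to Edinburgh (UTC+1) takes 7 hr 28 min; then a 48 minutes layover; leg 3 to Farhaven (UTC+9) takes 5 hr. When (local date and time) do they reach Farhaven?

Convert departure to UTC: 2:05 PM + 12:00 = 2:05 AM UTC on May 16.
Add 5 hours 30 minutes leg 1 → 7:35 AM UTC.
Add 3 hours 45 minutes layover in Accra → 11:20 AM UTC.
Add 7 hours 28 minutes leg 2 → 6:48 PM UTC.
Add 48 minutes layover in Edinburgh → 7:36 PM UTC.
Add 5 hours leg 3 → 12:36 AM UTC (May 17).
Farhaven is UTC+9:00, so local arrival = 12:36 AM + 9:00 = 9:36 AM on May 17.

9:36 AM on May 17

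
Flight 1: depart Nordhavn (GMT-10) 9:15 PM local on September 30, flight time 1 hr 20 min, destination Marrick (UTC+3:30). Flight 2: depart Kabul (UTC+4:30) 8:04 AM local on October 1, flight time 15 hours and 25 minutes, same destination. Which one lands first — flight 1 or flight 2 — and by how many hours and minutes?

Flight 1 in UTC: 9:15 PM + 10:00 = 7:15 AM on Oct 1.
+1 hour and 20 minutes → arrive 8:35 AM UTC on Oct 1.
Flight 2 in UTC: 8:04 AM − 4:30 = 3:34 AM on Oct 1.
+15 hours 25 minutes → arrive 6:59 PM UTC on Oct 1.
Flight 1 lands earlier by 10 hours 24 minutes.

the first, by 10 hours 24 minutes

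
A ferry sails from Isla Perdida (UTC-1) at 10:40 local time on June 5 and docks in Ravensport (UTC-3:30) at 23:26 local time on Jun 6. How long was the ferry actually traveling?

39 hours 16 minutes

Departure in UTC: 10:40 + 1:00 = 11:40 on Jun 5.
Arrival in UTC: 23:26 + 3:30 = 02:56 on Jun 7.
Elapsed = 02:56 − 11:40 (+2 days) = 39 hours 16 minutes.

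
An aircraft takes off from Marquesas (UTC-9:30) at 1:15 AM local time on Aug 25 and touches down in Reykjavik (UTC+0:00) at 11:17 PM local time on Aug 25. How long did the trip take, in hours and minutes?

Reykjavik is 9:30 ahead of Marquesas.
Clock-face elapsed time (ignoring zones) is 22 hours 2 minutes.
Actual elapsed = 22 hours 2 minutes − 9:30 = 12 hours 32 minutes.

12 hours 32 minutes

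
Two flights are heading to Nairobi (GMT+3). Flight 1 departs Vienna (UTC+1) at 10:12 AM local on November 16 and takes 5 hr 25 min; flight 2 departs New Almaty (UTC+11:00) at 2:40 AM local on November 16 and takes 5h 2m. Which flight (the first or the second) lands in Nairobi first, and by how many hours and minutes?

the second, by 17 hours 55 minutes

Flight 1 in UTC: 10:12 AM − 1:00 = 9:12 AM on Nov 16.
+5 hours and 25 minutes → arrive 2:37 PM UTC on Nov 16.
Flight 2 in UTC: 2:40 AM − 11:00 = 3:40 PM on Nov 15.
+5 hours and 2 minutes → arrive 8:42 PM UTC on Nov 15.
Flight 2 lands earlier by 17 hours 55 minutes.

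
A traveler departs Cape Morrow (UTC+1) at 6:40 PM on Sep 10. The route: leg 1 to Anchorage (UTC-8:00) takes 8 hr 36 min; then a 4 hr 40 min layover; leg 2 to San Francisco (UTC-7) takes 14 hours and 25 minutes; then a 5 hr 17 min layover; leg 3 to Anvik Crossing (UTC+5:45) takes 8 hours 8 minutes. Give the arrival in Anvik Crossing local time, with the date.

4:31 PM on September 12

Convert departure to UTC: 6:40 PM − 1:00 = 5:40 PM UTC on Sep 10.
Add 8 hours and 36 minutes leg 1 → 2:16 AM UTC (Sep 11).
Add 4 hours and 40 minutes layover in Anchorage → 6:56 AM UTC.
Add 14 hours 25 minutes leg 2 → 9:21 PM UTC.
Add 5 hours 17 minutes layover in San Francisco → 2:38 AM UTC (Sep 12).
Add 8 hours 8 minutes leg 3 → 10:46 AM UTC.
Anvik Crossing is UTC+5:45, so local arrival = 10:46 AM + 5:45 = 4:31 PM on Sep 12.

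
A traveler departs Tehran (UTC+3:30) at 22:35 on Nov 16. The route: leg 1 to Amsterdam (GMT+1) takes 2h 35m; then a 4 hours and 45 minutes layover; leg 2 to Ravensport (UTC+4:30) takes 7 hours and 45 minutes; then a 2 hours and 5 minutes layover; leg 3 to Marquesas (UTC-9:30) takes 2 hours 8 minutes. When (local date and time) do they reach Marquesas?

04:53 on Nov 17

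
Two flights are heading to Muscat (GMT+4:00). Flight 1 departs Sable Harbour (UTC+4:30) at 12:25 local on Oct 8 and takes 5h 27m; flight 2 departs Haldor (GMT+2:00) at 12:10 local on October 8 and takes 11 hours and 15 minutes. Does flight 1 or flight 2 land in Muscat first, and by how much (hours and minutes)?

the first, by 8 hours 3 minutes

Flight 1 in UTC: 12:25 − 4:30 = 07:55 on Oct 8.
+5 hours 27 minutes → arrive 13:22 UTC on Oct 8.
Flight 2 in UTC: 12:10 − 2:00 = 10:10 on Oct 8.
+11 hours and 15 minutes → arrive 21:25 UTC on Oct 8.
Flight 1 lands earlier by 8 hours 3 minutes.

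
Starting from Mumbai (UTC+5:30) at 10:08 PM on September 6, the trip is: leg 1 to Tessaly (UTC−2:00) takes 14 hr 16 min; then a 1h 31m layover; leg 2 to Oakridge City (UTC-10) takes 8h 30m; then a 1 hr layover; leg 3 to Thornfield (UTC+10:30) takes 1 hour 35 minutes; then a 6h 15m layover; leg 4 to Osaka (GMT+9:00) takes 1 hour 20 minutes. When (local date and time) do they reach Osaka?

Convert departure to UTC: 10:08 PM − 5:30 = 4:38 PM UTC on Sep 6.
Add 14 hours 16 minutes leg 1 → 6:54 AM UTC (Sep 7).
Add 1 hour 31 minutes layover in Tessaly → 8:25 AM UTC.
Add 8 hours 30 minutes leg 2 → 4:55 PM UTC.
Add 1 hour layover in Oakridge City → 5:55 PM UTC.
Add 1 hour 35 minutes leg 3 → 7:30 PM UTC.
Add 6 hours 15 minutes layover in Thornfield → 1:45 AM UTC (Sep 8).
Add 1 hour and 20 minutes leg 4 → 3:05 AM UTC.
Osaka is UTC+9:00, so local arrival = 3:05 AM + 9:00 = 12:05 PM on Sep 8.

12:05 PM on September 8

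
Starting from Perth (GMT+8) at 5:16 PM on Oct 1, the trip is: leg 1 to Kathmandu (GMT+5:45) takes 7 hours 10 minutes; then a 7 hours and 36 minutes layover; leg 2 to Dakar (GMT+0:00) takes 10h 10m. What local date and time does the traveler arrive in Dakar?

10:12 AM on Oct 2

Convert departure to UTC: 5:16 PM − 8:00 = 9:16 AM UTC on Oct 1.
Add 7 hours 10 minutes leg 1 → 4:26 PM UTC.
Add 7 hours and 36 minutes layover in Kathmandu → 12:02 AM UTC (Oct 2).
Add 10 hours and 10 minutes leg 2 → 10:12 AM UTC.
Dakar is UTC+0, so local arrival is the same: 10:12 AM on Oct 2.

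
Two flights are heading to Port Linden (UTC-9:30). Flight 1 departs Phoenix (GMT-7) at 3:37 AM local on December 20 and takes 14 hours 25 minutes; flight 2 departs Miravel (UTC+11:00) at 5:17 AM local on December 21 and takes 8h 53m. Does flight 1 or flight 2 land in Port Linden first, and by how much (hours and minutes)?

the first, by 2 hours 8 minutes

Flight 1 in UTC: 3:37 AM + 7:00 = 10:37 AM on Dec 20.
+14 hours and 25 minutes → arrive 1:02 AM UTC on Dec 21.
Flight 2 in UTC: 5:17 AM − 11:00 = 6:17 PM on Dec 20.
+8 hours 53 minutes → arrive 3:10 AM UTC on Dec 21.
Flight 1 lands earlier by 2 hours 8 minutes.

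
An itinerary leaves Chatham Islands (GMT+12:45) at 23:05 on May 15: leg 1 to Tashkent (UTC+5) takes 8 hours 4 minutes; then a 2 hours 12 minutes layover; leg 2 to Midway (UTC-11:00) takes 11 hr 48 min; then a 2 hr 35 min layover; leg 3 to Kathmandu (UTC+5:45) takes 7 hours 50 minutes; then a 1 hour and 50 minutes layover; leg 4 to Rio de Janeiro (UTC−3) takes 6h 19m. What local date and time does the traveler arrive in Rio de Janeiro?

Convert departure to UTC: 23:05 − 12:45 = 10:20 UTC on May 15.
Add 8 hours and 4 minutes leg 1 → 18:24 UTC.
Add 2 hours 12 minutes layover in Tashkent → 20:36 UTC.
Add 11 hours and 48 minutes leg 2 → 08:24 UTC (May 16).
Add 2 hours 35 minutes layover in Midway → 10:59 UTC.
Add 7 hours 50 minutes leg 3 → 18:49 UTC.
Add 1 hour 50 minutes layover in Kathmandu → 20:39 UTC.
Add 6 hours and 19 minutes leg 4 → 02:58 UTC (May 17).
Rio de Janeiro is UTC−3:00, so local arrival = 02:58 − 3:00 = 23:58 on May 16.

23:58 on May 16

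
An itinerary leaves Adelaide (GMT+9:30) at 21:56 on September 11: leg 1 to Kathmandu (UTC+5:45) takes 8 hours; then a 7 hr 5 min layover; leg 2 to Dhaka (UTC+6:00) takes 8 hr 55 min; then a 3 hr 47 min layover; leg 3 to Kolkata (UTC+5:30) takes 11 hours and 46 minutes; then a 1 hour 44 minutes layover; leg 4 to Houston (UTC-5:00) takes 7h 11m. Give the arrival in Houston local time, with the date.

Convert departure to UTC: 21:56 − 9:30 = 12:26 UTC on Sep 11.
Add 8 hours leg 1 → 20:26 UTC.
Add 7 hours 5 minutes layover in Kathmandu → 03:31 UTC (Sep 12).
Add 8 hours 55 minutes leg 2 → 12:26 UTC.
Add 3 hours and 47 minutes layover in Dhaka → 16:13 UTC.
Add 11 hours 46 minutes leg 3 → 03:59 UTC (Sep 13).
Add 1 hour 44 minutes layover in Kolkata → 05:43 UTC.
Add 7 hours and 11 minutes leg 4 → 12:54 UTC.
Houston is UTC−5:00, so local arrival = 12:54 − 5:00 = 07:54 on Sep 13.

07:54 on September 13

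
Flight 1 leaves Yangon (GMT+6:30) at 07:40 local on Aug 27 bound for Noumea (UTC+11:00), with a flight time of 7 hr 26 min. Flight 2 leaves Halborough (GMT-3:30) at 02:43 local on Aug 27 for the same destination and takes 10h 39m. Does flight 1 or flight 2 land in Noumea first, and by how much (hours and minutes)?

the first, by 8 hours 16 minutes

Flight 1 in UTC: 07:40 − 6:30 = 01:10 on Aug 27.
+7 hours 26 minutes → arrive 08:36 UTC on Aug 27.
Flight 2 in UTC: 02:43 + 3:30 = 06:13 on Aug 27.
+10 hours 39 minutes → arrive 16:52 UTC on Aug 27.
Flight 1 lands earlier by 8 hours 16 minutes.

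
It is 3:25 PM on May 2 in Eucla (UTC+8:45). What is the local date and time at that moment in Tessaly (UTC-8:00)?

10:40 PM on May 1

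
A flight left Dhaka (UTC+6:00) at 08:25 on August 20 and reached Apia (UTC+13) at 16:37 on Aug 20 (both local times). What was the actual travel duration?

1 hour 12 minutes

Departure in UTC: 08:25 − 6:00 = 02:25 on Aug 20.
Arrival in UTC: 16:37 − 13:00 = 03:37 on Aug 20.
Elapsed = 03:37 − 02:25 = 1 hour 12 minutes.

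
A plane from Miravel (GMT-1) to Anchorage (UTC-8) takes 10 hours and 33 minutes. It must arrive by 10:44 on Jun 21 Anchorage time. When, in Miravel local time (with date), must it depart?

Target arrival in UTC: 10:44 + 8:00 = 18:44 on Jun 21.
Subtract 10 hours 33 minutes → departure 08:11 UTC on Jun 21.
Miravel is UTC−1:00: 08:11 − 1:00 = 07:11 on Jun 21.

07:11 on Jun 21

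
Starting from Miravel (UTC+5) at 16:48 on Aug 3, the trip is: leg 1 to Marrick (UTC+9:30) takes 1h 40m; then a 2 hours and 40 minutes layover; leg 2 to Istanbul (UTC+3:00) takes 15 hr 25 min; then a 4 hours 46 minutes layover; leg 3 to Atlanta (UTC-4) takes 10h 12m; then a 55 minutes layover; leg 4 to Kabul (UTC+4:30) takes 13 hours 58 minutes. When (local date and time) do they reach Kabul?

Convert departure to UTC: 16:48 − 5:00 = 11:48 UTC on Aug 3.
Add 1 hour and 40 minutes leg 1 → 13:28 UTC.
Add 2 hours 40 minutes layover in Marrick → 16:08 UTC.
Add 15 hours 25 minutes leg 2 → 07:33 UTC (Aug 4).
Add 4 hours and 46 minutes layover in Istanbul → 12:19 UTC.
Add 10 hours and 12 minutes leg 3 → 22:31 UTC.
Add 55 minutes layover in Atlanta → 23:26 UTC.
Add 13 hours 58 minutes leg 4 → 13:24 UTC (Aug 5).
Kabul is UTC+4:30, so local arrival = 13:24 + 4:30 = 17:54 on Aug 5.

17:54 on August 5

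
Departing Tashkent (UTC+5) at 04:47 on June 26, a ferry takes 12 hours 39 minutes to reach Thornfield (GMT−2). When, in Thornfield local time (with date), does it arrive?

10:26 on June 26

Convert departure to UTC: 04:47 − 5:00 = 23:47 UTC on Jun 25.
Add 12 hours 39 minutes travel time → 12:26 UTC (Jun 26).
Thornfield is UTC−2:00, so local arrival = 12:26 − 2:00 = 10:26 on Jun 26.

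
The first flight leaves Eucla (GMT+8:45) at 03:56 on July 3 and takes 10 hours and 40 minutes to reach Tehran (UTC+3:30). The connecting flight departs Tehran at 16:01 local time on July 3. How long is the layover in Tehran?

6 hours 40 minutes

Convert departure to UTC: 03:56 − 8:45 = 19:11 UTC on Jul 2.
Add 10 hours 40 minutes flight time → 05:51 UTC (Jul 3).
Tehran is UTC+3:30, so local arrival = 05:51 + 3:30 = 09:21 on Jul 3.
Layover = 16:01 − 09:21 = 6 hours 40 minutes.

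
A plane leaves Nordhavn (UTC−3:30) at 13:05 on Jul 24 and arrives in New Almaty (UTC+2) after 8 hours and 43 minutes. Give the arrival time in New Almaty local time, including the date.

03:18 on Jul 25

Convert departure to UTC: 13:05 + 3:30 = 16:35 UTC on Jul 24.
Add 8 hours 43 minutes travel time → 01:18 UTC (Jul 25).
New Almaty is UTC+2:00, so local arrival = 01:18 + 2:00 = 03:18 on Jul 25.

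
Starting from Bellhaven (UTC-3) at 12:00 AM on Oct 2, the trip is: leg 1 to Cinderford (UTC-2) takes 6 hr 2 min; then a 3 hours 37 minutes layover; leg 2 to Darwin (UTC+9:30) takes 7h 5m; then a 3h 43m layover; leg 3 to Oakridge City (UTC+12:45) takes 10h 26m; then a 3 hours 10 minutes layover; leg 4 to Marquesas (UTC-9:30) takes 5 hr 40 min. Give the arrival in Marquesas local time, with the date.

Convert departure to UTC: 12:00 AM + 3:00 = 3:00 AM UTC on Oct 2.
Add 6 hours 2 minutes leg 1 → 9:02 AM UTC.
Add 3 hours 37 minutes layover in Cinderford → 12:39 PM UTC.
Add 7 hours and 5 minutes leg 2 → 7:44 PM UTC.
Add 3 hours 43 minutes layover in Darwin → 11:27 PM UTC.
Add 10 hours 26 minutes leg 3 → 9:53 AM UTC (Oct 3).
Add 3 hours and 10 minutes layover in Oakridge City → 1:03 PM UTC.
Add 5 hours 40 minutes leg 4 → 6:43 PM UTC.
Marquesas is UTC−9:30, so local arrival = 6:43 PM − 9:30 = 9:13 AM on Oct 3.

9:13 AM on October 3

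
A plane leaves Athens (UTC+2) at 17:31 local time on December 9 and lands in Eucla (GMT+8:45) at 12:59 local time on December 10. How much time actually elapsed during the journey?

Eucla is 6:45 ahead of Athens.
Clock-face elapsed time (ignoring zones) is 19 hours 28 minutes.
Actual elapsed = 19 hours 28 minutes − 6:45 = 12 hours 43 minutes.

12 hours 43 minutes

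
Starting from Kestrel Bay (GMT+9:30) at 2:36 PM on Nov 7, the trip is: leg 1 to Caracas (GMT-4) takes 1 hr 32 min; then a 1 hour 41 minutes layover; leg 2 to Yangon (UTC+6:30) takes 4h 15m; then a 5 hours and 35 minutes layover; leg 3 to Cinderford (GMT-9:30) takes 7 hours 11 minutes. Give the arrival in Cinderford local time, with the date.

Convert departure to UTC: 2:36 PM − 9:30 = 5:06 AM UTC on Nov 7.
Add 1 hour 32 minutes leg 1 → 6:38 AM UTC.
Add 1 hour 41 minutes layover in Caracas → 8:19 AM UTC.
Add 4 hours 15 minutes leg 2 → 12:34 PM UTC.
Add 5 hours and 35 minutes layover in Yangon → 6:09 PM UTC.
Add 7 hours 11 minutes leg 3 → 1:20 AM UTC (Nov 8).
Cinderford is UTC−9:30, so local arrival = 1:20 AM − 9:30 = 3:50 PM on Nov 7.

3:50 PM on November 7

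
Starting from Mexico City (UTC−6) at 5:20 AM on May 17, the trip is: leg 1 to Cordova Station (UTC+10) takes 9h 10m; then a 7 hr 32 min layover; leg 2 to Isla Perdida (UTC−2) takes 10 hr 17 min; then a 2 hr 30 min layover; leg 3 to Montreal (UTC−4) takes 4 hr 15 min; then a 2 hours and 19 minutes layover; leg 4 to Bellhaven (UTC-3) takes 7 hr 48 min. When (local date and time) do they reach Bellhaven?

4:11 AM on May 19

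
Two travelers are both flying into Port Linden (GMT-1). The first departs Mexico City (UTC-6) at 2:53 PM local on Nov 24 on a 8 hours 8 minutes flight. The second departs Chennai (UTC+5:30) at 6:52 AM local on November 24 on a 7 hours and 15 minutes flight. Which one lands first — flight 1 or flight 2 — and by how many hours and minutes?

the second, by 20 hours 24 minutes

Flight 1 in UTC: 2:53 PM + 6:00 = 8:53 PM on Nov 24.
+8 hours 8 minutes → arrive 5:01 AM UTC on Nov 25.
Flight 2 in UTC: 6:52 AM − 5:30 = 1:22 AM on Nov 24.
+7 hours 15 minutes → arrive 8:37 AM UTC on Nov 24.
Flight 2 lands earlier by 20 hours 24 minutes.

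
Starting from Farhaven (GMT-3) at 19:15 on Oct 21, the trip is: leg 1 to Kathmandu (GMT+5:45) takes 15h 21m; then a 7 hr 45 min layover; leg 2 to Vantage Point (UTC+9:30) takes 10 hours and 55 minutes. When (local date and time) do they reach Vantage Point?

17:46 on Oct 23

Convert departure to UTC: 19:15 + 3:00 = 22:15 UTC on Oct 21.
Add 15 hours 21 minutes leg 1 → 13:36 UTC (Oct 22).
Add 7 hours 45 minutes layover in Kathmandu → 21:21 UTC.
Add 10 hours and 55 minutes leg 2 → 08:16 UTC (Oct 23).
Vantage Point is UTC+9:30, so local arrival = 08:16 + 9:30 = 17:46 on Oct 23.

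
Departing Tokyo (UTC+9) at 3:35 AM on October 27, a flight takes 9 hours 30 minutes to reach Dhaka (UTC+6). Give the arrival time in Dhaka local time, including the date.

Dhaka is 3:00 behind Tokyo.
After 9 hours and 30 minutes it is 1:05 PM in Tokyo.
Shift by the zone difference: 1:05 PM − 3:00 = 10:05 AM on Oct 27 in Dhaka.

10:05 AM on Oct 27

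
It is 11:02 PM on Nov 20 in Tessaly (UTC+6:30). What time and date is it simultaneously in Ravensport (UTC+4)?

8:32 PM on Nov 20

Ravensport is 2:30 behind Tessaly.
Shift by the zone difference: 11:02 PM − 2:30 = 8:32 PM on Nov 20 in Ravensport.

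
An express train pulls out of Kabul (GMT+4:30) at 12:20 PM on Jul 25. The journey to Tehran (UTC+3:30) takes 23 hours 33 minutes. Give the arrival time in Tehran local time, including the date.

10:53 AM on July 26

Convert departure to UTC: 12:20 PM − 4:30 = 7:50 AM UTC on Jul 25.
Add 23 hours and 33 minutes travel time → 7:23 AM UTC (Jul 26).
Tehran is UTC+3:30, so local arrival = 7:23 AM + 3:30 = 10:53 AM on Jul 26.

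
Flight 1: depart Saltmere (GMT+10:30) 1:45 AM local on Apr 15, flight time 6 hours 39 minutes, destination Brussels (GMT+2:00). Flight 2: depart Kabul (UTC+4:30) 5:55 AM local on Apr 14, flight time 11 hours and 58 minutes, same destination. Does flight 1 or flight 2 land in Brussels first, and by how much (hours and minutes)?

the second, by 8 hours 31 minutes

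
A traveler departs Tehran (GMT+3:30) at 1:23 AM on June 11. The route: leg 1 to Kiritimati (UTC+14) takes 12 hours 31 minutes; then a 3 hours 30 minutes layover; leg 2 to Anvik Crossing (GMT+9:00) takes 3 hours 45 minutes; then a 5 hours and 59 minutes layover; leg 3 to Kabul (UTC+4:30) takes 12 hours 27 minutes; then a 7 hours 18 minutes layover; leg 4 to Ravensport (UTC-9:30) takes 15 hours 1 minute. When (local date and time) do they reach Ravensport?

Convert departure to UTC: 1:23 AM − 3:30 = 9:53 PM UTC on Jun 10.
Add 12 hours and 31 minutes leg 1 → 10:24 AM UTC (Jun 11).
Add 3 hours and 30 minutes layover in Kiritimati → 1:54 PM UTC.
Add 3 hours 45 minutes leg 2 → 5:39 PM UTC.
Add 5 hours 59 minutes layover in Anvik Crossing → 11:38 PM UTC.
Add 12 hours 27 minutes leg 3 → 12:05 PM UTC (Jun 12).
Add 7 hours 18 minutes layover in Kabul → 7:23 PM UTC.
Add 15 hours 1 minute leg 4 → 10:24 AM UTC (Jun 13).
Ravensport is UTC−9:30, so local arrival = 10:24 AM − 9:30 = 12:54 AM on Jun 13.

12:54 AM on Jun 13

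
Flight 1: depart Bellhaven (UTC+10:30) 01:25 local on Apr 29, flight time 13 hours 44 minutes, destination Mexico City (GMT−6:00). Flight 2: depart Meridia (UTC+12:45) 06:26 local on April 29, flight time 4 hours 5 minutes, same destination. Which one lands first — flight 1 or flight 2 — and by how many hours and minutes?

Flight 1 in UTC: 01:25 − 10:30 = 14:55 on Apr 28.
+13 hours 44 minutes → arrive 04:39 UTC on Apr 29.
Flight 2 in UTC: 06:26 − 12:45 = 17:41 on Apr 28.
+4 hours and 5 minutes → arrive 21:46 UTC on Apr 28.
Flight 2 lands earlier by 6 hours 53 minutes.

the second, by 6 hours 53 minutes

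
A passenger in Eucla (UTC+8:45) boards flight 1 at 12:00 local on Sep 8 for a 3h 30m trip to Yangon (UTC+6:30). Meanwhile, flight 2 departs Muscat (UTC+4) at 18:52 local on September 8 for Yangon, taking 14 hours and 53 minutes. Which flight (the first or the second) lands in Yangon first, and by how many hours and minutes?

Flight 1 in UTC: 12:00 − 8:45 = 03:15 on Sep 8.
+3 hours and 30 minutes → arrive 06:45 UTC on Sep 8.
Flight 2 in UTC: 18:52 − 4:00 = 14:52 on Sep 8.
+14 hours and 53 minutes → arrive 05:45 UTC on Sep 9.
Flight 1 lands earlier by 23 hours.

the first, by 23 hours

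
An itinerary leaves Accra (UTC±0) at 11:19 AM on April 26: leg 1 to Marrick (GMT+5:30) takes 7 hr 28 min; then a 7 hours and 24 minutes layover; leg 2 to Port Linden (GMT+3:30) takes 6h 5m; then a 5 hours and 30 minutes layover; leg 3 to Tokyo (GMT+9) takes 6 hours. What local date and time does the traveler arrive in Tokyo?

Accra is at UTC+0, so departure is already 11:19 AM UTC on Apr 26.
Add 7 hours 28 minutes leg 1 → 6:47 PM UTC.
Add 7 hours 24 minutes layover in Marrick → 2:11 AM UTC (Apr 27).
Add 6 hours and 5 minutes leg 2 → 8:16 AM UTC.
Add 5 hours and 30 minutes layover in Port Linden → 1:46 PM UTC.
Add 6 hours leg 3 → 7:46 PM UTC.
Tokyo is UTC+9:00, so local arrival = 7:46 PM + 9:00 = 4:46 AM on Apr 28.

4:46 AM on April 28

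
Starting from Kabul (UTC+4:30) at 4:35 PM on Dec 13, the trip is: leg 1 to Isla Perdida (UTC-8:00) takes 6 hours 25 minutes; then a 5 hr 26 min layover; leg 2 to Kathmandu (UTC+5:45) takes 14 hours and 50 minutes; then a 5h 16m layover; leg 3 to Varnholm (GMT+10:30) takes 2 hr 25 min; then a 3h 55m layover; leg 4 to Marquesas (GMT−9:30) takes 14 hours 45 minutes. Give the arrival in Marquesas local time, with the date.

7:37 AM on Dec 15

Convert departure to UTC: 4:35 PM − 4:30 = 12:05 PM UTC on Dec 13.
Add 6 hours and 25 minutes leg 1 → 6:30 PM UTC.
Add 5 hours 26 minutes layover in Isla Perdida → 11:56 PM UTC.
Add 14 hours and 50 minutes leg 2 → 2:46 PM UTC (Dec 14).
Add 5 hours and 16 minutes layover in Kathmandu → 8:02 PM UTC.
Add 2 hours and 25 minutes leg 3 → 10:27 PM UTC.
Add 3 hours and 55 minutes layover in Varnholm → 2:22 AM UTC (Dec 15).
Add 14 hours and 45 minutes leg 4 → 5:07 PM UTC.
Marquesas is UTC−9:30, so local arrival = 5:07 PM − 9:30 = 7:37 AM on Dec 15.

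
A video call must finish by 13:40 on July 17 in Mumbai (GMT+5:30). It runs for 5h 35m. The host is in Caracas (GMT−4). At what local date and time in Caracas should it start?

Target end time in UTC: 13:40 − 5:30 = 08:10 on Jul 17.
Subtract 5 hours 35 minutes → start 02:35 UTC on Jul 17.
Caracas is UTC−4:00: 02:35 − 4:00 = 22:35 on Jul 16.

22:35 on Jul 16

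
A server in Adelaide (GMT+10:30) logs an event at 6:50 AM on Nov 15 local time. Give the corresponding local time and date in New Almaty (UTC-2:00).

6:20 PM on Nov 14

New Almaty is 12:30 behind Adelaide.
Shift by the zone difference: 6:50 AM − 12:30 = 6:20 PM on Nov 14 in New Almaty.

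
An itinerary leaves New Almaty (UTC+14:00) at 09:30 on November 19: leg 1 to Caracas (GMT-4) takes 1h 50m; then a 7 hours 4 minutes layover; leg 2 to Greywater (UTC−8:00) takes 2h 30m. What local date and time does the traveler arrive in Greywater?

22:54 on November 18

Convert departure to UTC: 09:30 − 14:00 = 19:30 UTC on Nov 18.
Add 1 hour 50 minutes leg 1 → 21:20 UTC.
Add 7 hours and 4 minutes layover in Caracas → 04:24 UTC (Nov 19).
Add 2 hours and 30 minutes leg 2 → 06:54 UTC.
Greywater is UTC−8:00, so local arrival = 06:54 − 8:00 = 22:54 on Nov 18.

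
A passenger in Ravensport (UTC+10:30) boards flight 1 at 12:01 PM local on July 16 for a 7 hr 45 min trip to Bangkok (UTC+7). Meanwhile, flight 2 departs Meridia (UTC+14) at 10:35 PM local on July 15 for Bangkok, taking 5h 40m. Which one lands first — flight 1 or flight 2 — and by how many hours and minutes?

the second, by 19 hours 1 minute

Flight 1 in UTC: 12:01 PM − 10:30 = 1:31 AM on Jul 16.
+7 hours and 45 minutes → arrive 9:16 AM UTC on Jul 16.
Flight 2 in UTC: 10:35 PM − 14:00 = 8:35 AM on Jul 15.
+5 hours 40 minutes → arrive 2:15 PM UTC on Jul 15.
Flight 2 lands earlier by 19 hours 1 minute.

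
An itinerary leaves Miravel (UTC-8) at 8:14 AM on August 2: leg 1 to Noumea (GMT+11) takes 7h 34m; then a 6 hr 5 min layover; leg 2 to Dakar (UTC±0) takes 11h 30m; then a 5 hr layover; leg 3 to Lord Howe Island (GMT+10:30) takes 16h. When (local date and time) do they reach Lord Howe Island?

Convert departure to UTC: 8:14 AM + 8:00 = 4:14 PM UTC on Aug 2.
Add 7 hours 34 minutes leg 1 → 11:48 PM UTC.
Add 6 hours and 5 minutes layover in Noumea → 5:53 AM UTC (Aug 3).
Add 11 hours and 30 minutes leg 2 → 5:23 PM UTC.
Add 5 hours layover in Dakar → 10:23 PM UTC.
Add 16 hours leg 3 → 2:23 PM UTC (Aug 4).
Lord Howe Island is UTC+10:30, so local arrival = 2:23 PM + 10:30 = 12:53 AM on Aug 5.

12:53 AM on Aug 5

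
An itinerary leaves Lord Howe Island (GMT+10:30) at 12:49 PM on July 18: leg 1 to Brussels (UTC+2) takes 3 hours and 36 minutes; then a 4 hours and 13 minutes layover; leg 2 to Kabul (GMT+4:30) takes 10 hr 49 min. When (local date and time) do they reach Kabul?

Convert departure to UTC: 12:49 PM − 10:30 = 2:19 AM UTC on Jul 18.
Add 3 hours and 36 minutes leg 1 → 5:55 AM UTC.
Add 4 hours 13 minutes layover in Brussels → 10:08 AM UTC.
Add 10 hours and 49 minutes leg 2 → 8:57 PM UTC.
Kabul is UTC+4:30, so local arrival = 8:57 PM + 4:30 = 1:27 AM on Jul 19.

1:27 AM on July 19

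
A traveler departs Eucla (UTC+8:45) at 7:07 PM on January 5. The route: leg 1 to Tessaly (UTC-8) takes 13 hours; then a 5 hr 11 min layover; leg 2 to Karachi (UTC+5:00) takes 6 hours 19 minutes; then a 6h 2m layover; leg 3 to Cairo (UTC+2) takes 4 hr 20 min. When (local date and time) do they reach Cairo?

11:14 PM on January 6

Convert departure to UTC: 7:07 PM − 8:45 = 10:22 AM UTC on Jan 5.
Add 13 hours leg 1 → 11:22 PM UTC.
Add 5 hours and 11 minutes layover in Tessaly → 4:33 AM UTC (Jan 6).
Add 6 hours and 19 minutes leg 2 → 10:52 AM UTC.
Add 6 hours 2 minutes layover in Karachi → 4:54 PM UTC.
Add 4 hours and 20 minutes leg 3 → 9:14 PM UTC.
Cairo is UTC+2:00, so local arrival = 9:14 PM + 2:00 = 11:14 PM on Jan 6.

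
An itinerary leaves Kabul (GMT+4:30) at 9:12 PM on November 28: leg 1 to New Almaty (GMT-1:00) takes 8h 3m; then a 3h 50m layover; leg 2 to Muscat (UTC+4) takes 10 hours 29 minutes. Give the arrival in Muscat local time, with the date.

Convert departure to UTC: 9:12 PM − 4:30 = 4:42 PM UTC on Nov 28.
Add 8 hours 3 minutes leg 1 → 12:45 AM UTC (Nov 29).
Add 3 hours and 50 minutes layover in New Almaty → 4:35 AM UTC.
Add 10 hours and 29 minutes leg 2 → 3:04 PM UTC.
Muscat is UTC+4:00, so local arrival = 3:04 PM + 4:00 = 7:04 PM on Nov 29.

7:04 PM on November 29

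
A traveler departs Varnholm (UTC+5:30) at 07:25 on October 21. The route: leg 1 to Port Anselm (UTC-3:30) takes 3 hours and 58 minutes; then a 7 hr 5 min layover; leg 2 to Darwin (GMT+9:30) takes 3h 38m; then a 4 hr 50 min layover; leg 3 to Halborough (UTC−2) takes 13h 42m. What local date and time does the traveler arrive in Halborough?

09:08 on October 22

Convert departure to UTC: 07:25 − 5:30 = 01:55 UTC on Oct 21.
Add 3 hours and 58 minutes leg 1 → 05:53 UTC.
Add 7 hours and 5 minutes layover in Port Anselm → 12:58 UTC.
Add 3 hours and 38 minutes leg 2 → 16:36 UTC.
Add 4 hours 50 minutes layover in Darwin → 21:26 UTC.
Add 13 hours 42 minutes leg 3 → 11:08 UTC (Oct 22).
Halborough is UTC−2:00, so local arrival = 11:08 − 2:00 = 09:08 on Oct 22.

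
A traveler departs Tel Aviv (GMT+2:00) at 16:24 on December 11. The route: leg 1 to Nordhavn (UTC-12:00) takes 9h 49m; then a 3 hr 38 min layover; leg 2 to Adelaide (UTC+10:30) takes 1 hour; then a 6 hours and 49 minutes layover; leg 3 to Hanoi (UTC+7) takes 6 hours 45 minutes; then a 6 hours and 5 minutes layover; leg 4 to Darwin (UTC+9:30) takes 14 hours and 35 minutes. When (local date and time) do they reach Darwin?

00:35 on Dec 14

Convert departure to UTC: 16:24 − 2:00 = 14:24 UTC on Dec 11.
Add 9 hours and 49 minutes leg 1 → 00:13 UTC (Dec 12).
Add 3 hours and 38 minutes layover in Nordhavn → 03:51 UTC.
Add 1 hour leg 2 → 04:51 UTC.
Add 6 hours 49 minutes layover in Adelaide → 11:40 UTC.
Add 6 hours 45 minutes leg 3 → 18:25 UTC.
Add 6 hours and 5 minutes layover in Hanoi → 00:30 UTC (Dec 13).
Add 14 hours and 35 minutes leg 4 → 15:05 UTC.
Darwin is UTC+9:30, so local arrival = 15:05 + 9:30 = 00:35 on Dec 14.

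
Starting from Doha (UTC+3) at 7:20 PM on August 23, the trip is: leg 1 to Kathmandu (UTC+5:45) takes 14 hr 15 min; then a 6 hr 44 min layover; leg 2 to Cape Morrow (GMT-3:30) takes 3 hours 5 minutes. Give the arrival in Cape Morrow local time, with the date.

Convert departure to UTC: 7:20 PM − 3:00 = 4:20 PM UTC on Aug 23.
Add 14 hours 15 minutes leg 1 → 6:35 AM UTC (Aug 24).
Add 6 hours 44 minutes layover in Kathmandu → 1:19 PM UTC.
Add 3 hours and 5 minutes leg 2 → 4:24 PM UTC.
Cape Morrow is UTC−3:30, so local arrival = 4:24 PM − 3:30 = 12:54 PM on Aug 24.

12:54 PM on August 24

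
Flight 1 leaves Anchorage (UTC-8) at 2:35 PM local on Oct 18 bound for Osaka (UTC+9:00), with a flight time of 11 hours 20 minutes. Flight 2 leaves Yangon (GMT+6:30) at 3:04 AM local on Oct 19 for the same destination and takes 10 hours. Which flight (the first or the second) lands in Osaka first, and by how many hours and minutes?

the second, by 3 hours 21 minutes

Flight 1 in UTC: 2:35 PM + 8:00 = 10:35 PM on Oct 18.
+11 hours 20 minutes → arrive 9:55 AM UTC on Oct 19.
Flight 2 in UTC: 3:04 AM − 6:30 = 8:34 PM on Oct 18.
+10 hours → arrive 6:34 AM UTC on Oct 19.
Flight 2 lands earlier by 3 hours 21 minutes.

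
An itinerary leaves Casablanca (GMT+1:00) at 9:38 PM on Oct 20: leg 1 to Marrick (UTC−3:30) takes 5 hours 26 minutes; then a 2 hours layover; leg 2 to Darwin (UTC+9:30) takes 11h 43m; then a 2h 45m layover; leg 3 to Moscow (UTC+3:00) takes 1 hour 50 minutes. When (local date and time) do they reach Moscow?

11:22 PM on Oct 21

Convert departure to UTC: 9:38 PM − 1:00 = 8:38 PM UTC on Oct 20.
Add 5 hours 26 minutes leg 1 → 2:04 AM UTC (Oct 21).
Add 2 hours layover in Marrick → 4:04 AM UTC.
Add 11 hours 43 minutes leg 2 → 3:47 PM UTC.
Add 2 hours 45 minutes layover in Darwin → 6:32 PM UTC.
Add 1 hour 50 minutes leg 3 → 8:22 PM UTC.
Moscow is UTC+3:00, so local arrival = 8:22 PM + 3:00 = 11:22 PM on Oct 21.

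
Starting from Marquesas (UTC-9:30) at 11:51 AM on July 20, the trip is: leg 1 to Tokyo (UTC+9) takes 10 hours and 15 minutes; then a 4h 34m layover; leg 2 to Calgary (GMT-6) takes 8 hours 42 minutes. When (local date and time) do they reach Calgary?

Convert departure to UTC: 11:51 AM + 9:30 = 9:21 PM UTC on Jul 20.
Add 10 hours 15 minutes leg 1 → 7:36 AM UTC (Jul 21).
Add 4 hours and 34 minutes layover in Tokyo → 12:10 PM UTC.
Add 8 hours 42 minutes leg 2 → 8:52 PM UTC.
Calgary is UTC−6:00, so local arrival = 8:52 PM − 6:00 = 2:52 PM on Jul 21.

2:52 PM on July 21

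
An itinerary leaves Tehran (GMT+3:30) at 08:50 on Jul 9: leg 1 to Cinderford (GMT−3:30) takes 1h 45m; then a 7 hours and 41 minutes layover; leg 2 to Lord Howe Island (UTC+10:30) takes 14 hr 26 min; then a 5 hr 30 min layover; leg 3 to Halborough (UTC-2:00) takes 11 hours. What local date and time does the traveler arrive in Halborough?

19:42 on July 10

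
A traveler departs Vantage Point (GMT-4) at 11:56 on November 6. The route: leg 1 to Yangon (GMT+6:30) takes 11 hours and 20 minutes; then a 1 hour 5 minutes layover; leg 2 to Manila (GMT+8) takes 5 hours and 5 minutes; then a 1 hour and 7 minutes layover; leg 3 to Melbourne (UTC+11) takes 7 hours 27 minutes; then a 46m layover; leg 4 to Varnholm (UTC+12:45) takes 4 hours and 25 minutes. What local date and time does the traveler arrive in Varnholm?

Convert departure to UTC: 11:56 + 4:00 = 15:56 UTC on Nov 6.
Add 11 hours 20 minutes leg 1 → 03:16 UTC (Nov 7).
Add 1 hour and 5 minutes layover in Yangon → 04:21 UTC.
Add 5 hours 5 minutes leg 2 → 09:26 UTC.
Add 1 hour 7 minutes layover in Manila → 10:33 UTC.
Add 7 hours and 27 minutes leg 3 → 18:00 UTC.
Add 46 minutes layover in Melbourne → 18:46 UTC.
Add 4 hours and 25 minutes leg 4 → 23:11 UTC.
Varnholm is UTC+12:45, so local arrival = 23:11 + 12:45 = 11:56 on Nov 8.

11:56 on Nov 8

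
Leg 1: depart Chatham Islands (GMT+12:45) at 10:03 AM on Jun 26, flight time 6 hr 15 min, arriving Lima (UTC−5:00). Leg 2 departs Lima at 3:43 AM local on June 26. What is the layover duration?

Convert departure to UTC: 10:03 AM − 12:45 = 9:18 PM UTC on Jun 25.
Add 6 hours and 15 minutes flight time → 3:33 AM UTC (Jun 26).
Lima is UTC−5:00, so local arrival = 3:33 AM − 5:00 = 10:33 PM on Jun 25.
Layover = 3:43 AM − 10:33 PM (+1 day) = 5 hours 10 minutes.

5 hours 10 minutes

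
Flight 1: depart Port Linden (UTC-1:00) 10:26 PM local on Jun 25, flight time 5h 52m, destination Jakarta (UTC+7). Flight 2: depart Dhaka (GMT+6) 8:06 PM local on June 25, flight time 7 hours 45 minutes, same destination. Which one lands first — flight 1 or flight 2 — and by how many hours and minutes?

the second, by 7 hours 27 minutes

Flight 1 in UTC: 10:26 PM + 1:00 = 11:26 PM on Jun 25.
+5 hours 52 minutes → arrive 5:18 AM UTC on Jun 26.
Flight 2 in UTC: 8:06 PM − 6:00 = 2:06 PM on Jun 25.
+7 hours and 45 minutes → arrive 9:51 PM UTC on Jun 25.
Flight 2 lands earlier by 7 hours 27 minutes.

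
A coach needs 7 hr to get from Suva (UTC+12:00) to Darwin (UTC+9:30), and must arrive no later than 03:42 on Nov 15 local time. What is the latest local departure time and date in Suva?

23:12 on November 14

Target arrival in UTC: 03:42 − 9:30 = 18:12 on Nov 14.
Subtract 7 hours → departure 11:12 UTC on Nov 14.
Suva is UTC+12:00: 11:12 + 12:00 = 23:12 on Nov 14.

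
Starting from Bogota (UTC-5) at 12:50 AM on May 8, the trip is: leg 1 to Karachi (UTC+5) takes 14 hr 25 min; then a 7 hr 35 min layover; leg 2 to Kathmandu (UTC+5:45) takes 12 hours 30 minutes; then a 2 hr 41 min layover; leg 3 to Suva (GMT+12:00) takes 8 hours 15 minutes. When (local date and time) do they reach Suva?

Convert departure to UTC: 12:50 AM + 5:00 = 5:50 AM UTC on May 8.
Add 14 hours 25 minutes leg 1 → 8:15 PM UTC.
Add 7 hours 35 minutes layover in Karachi → 3:50 AM UTC (May 9).
Add 12 hours 30 minutes leg 2 → 4:20 PM UTC.
Add 2 hours and 41 minutes layover in Kathmandu → 7:01 PM UTC.
Add 8 hours and 15 minutes leg 3 → 3:16 AM UTC (May 10).
Suva is UTC+12:00, so local arrival = 3:16 AM + 12:00 = 3:16 PM on May 10.

3:16 PM on May 10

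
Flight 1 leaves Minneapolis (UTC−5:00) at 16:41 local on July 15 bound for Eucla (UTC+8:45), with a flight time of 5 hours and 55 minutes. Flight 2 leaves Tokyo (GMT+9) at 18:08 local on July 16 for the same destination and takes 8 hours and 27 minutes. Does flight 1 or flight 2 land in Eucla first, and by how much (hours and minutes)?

the first, by 13 hours 59 minutes

Flight 1 in UTC: 16:41 + 5:00 = 21:41 on Jul 15.
+5 hours and 55 minutes → arrive 03:36 UTC on Jul 16.
Flight 2 in UTC: 18:08 − 9:00 = 09:08 on Jul 16.
+8 hours and 27 minutes → arrive 17:35 UTC on Jul 16.
Flight 1 lands earlier by 13 hours 59 minutes.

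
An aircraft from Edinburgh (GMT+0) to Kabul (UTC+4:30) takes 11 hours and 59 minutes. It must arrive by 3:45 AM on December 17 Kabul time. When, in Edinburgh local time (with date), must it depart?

Target arrival in UTC: 3:45 AM − 4:30 = 11:15 PM on Dec 16.
Subtract 11 hours 59 minutes → departure 11:16 AM UTC on Dec 16.
Edinburgh is UTC+0, so departure is 11:16 AM on Dec 16.

11:16 AM on Dec 16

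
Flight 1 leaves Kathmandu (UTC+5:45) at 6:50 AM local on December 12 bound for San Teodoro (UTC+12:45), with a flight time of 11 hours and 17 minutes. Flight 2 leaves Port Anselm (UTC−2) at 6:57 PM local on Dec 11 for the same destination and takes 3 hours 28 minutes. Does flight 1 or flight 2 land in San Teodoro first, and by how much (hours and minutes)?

Flight 1 in UTC: 6:50 AM − 5:45 = 1:05 AM on Dec 12.
+11 hours and 17 minutes → arrive 12:22 PM UTC on Dec 12.
Flight 2 in UTC: 6:57 PM + 2:00 = 8:57 PM on Dec 11.
+3 hours 28 minutes → arrive 12:25 AM UTC on Dec 12.
Flight 2 lands earlier by 11 hours 57 minutes.

the second, by 11 hours 57 minutes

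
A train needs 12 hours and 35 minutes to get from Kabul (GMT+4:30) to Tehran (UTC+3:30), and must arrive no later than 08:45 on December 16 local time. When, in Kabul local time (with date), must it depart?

Target arrival in UTC: 08:45 − 3:30 = 05:15 on Dec 16.
Subtract 12 hours 35 minutes → departure 16:40 UTC on Dec 15.
Kabul is UTC+4:30: 16:40 + 4:30 = 21:10 on Dec 15.

21:10 on December 15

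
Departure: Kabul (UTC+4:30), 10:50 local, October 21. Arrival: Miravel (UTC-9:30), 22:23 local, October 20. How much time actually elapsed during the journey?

Departure in UTC: 10:50 − 4:30 = 06:20 on Oct 21.
Arrival in UTC: 22:23 + 9:30 = 07:53 on Oct 21.
Elapsed = 07:53 − 06:20 = 1 hour 33 minutes.

1 hour 33 minutes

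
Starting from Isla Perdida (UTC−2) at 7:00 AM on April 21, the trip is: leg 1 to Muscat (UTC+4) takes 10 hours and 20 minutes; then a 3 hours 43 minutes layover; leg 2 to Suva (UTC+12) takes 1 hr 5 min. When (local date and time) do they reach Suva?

12:08 PM on April 22

Convert departure to UTC: 7:00 AM + 2:00 = 9:00 AM UTC on Apr 21.
Add 10 hours and 20 minutes leg 1 → 7:20 PM UTC.
Add 3 hours and 43 minutes layover in Muscat → 11:03 PM UTC.
Add 1 hour 5 minutes leg 2 → 12:08 AM UTC (Apr 22).
Suva is UTC+12:00, so local arrival = 12:08 AM + 12:00 = 12:08 PM on Apr 22.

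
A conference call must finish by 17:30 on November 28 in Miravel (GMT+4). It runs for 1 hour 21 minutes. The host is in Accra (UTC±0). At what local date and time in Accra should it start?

Target end time in UTC: 17:30 − 4:00 = 13:30 on Nov 28.
Subtract 1 hour 21 minutes → start 12:09 UTC on Nov 28.
Accra is UTC+0, so start is 12:09 on Nov 28.

12:09 on Nov 28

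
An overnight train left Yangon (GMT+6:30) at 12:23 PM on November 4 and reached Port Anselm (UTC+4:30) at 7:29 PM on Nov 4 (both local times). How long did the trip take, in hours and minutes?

9 hours 6 minutes

Port Anselm is 2:00 behind Yangon.
Clock-face elapsed time (ignoring zones) is 7 hours 6 minutes.
Actual elapsed = 7 hours 6 minutes + 2:00 = 9 hours 6 minutes.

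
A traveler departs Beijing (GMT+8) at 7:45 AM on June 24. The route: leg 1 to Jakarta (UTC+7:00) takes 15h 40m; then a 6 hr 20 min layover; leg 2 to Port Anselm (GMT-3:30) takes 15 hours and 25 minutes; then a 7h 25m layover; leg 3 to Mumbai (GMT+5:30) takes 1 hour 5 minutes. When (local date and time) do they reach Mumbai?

Convert departure to UTC: 7:45 AM − 8:00 = 11:45 PM UTC on Jun 23.
Add 15 hours 40 minutes leg 1 → 3:25 PM UTC (Jun 24).
Add 6 hours and 20 minutes layover in Jakarta → 9:45 PM UTC.
Add 15 hours 25 minutes leg 2 → 1:10 PM UTC (Jun 25).
Add 7 hours 25 minutes layover in Port Anselm → 8:35 PM UTC.
Add 1 hour and 5 minutes leg 3 → 9:40 PM UTC.
Mumbai is UTC+5:30, so local arrival = 9:40 PM + 5:30 = 3:10 AM on Jun 26.

3:10 AM on June 26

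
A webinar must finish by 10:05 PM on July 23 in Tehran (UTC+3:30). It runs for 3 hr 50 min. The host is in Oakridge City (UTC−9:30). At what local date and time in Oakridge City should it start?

Target end time in UTC: 10:05 PM − 3:30 = 6:35 PM on Jul 23.
Subtract 3 hours 50 minutes → start 2:45 PM UTC on Jul 23.
Oakridge City is UTC−9:30: 2:45 PM − 9:30 = 5:15 AM on Jul 23.

5:15 AM on July 23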